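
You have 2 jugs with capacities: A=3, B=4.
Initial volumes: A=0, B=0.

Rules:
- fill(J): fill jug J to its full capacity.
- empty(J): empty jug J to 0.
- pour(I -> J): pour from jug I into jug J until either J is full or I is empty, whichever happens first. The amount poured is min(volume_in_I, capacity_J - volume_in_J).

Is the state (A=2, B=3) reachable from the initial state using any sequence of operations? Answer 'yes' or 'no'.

Answer: no

Derivation:
BFS explored all 14 reachable states.
Reachable set includes: (0,0), (0,1), (0,2), (0,3), (0,4), (1,0), (1,4), (2,0), (2,4), (3,0), (3,1), (3,2) ...
Target (A=2, B=3) not in reachable set → no.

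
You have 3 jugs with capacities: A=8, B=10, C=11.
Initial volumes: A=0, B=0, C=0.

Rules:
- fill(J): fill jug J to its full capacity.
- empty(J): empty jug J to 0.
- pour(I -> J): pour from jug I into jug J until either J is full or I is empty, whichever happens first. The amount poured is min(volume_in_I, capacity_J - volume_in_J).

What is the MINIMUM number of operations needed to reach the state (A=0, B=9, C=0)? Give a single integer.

BFS from (A=0, B=0, C=0). One shortest path:
  1. fill(B) -> (A=0 B=10 C=0)
  2. pour(B -> C) -> (A=0 B=0 C=10)
  3. fill(B) -> (A=0 B=10 C=10)
  4. pour(B -> C) -> (A=0 B=9 C=11)
  5. empty(C) -> (A=0 B=9 C=0)
Reached target in 5 moves.

Answer: 5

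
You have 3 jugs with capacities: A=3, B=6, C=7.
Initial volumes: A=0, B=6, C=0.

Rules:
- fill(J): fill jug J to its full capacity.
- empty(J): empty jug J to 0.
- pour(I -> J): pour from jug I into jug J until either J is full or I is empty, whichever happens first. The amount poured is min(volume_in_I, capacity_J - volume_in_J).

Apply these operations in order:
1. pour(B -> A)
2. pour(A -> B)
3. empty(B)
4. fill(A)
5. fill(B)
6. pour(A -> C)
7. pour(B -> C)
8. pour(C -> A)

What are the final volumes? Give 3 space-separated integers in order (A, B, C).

Answer: 3 2 4

Derivation:
Step 1: pour(B -> A) -> (A=3 B=3 C=0)
Step 2: pour(A -> B) -> (A=0 B=6 C=0)
Step 3: empty(B) -> (A=0 B=0 C=0)
Step 4: fill(A) -> (A=3 B=0 C=0)
Step 5: fill(B) -> (A=3 B=6 C=0)
Step 6: pour(A -> C) -> (A=0 B=6 C=3)
Step 7: pour(B -> C) -> (A=0 B=2 C=7)
Step 8: pour(C -> A) -> (A=3 B=2 C=4)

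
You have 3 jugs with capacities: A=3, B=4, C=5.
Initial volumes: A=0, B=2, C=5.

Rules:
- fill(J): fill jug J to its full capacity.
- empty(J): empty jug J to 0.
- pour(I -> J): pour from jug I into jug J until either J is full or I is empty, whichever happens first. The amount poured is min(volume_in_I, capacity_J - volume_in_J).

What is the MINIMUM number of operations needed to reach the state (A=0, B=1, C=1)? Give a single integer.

Answer: 4

Derivation:
BFS from (A=0, B=2, C=5). One shortest path:
  1. empty(B) -> (A=0 B=0 C=5)
  2. pour(C -> B) -> (A=0 B=4 C=1)
  3. pour(B -> A) -> (A=3 B=1 C=1)
  4. empty(A) -> (A=0 B=1 C=1)
Reached target in 4 moves.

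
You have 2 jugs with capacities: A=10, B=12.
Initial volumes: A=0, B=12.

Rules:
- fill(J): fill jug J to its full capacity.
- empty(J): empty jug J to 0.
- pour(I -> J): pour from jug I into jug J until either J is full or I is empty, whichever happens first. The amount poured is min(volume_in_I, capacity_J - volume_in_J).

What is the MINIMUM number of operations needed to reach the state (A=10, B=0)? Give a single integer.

Answer: 2

Derivation:
BFS from (A=0, B=12). One shortest path:
  1. fill(A) -> (A=10 B=12)
  2. empty(B) -> (A=10 B=0)
Reached target in 2 moves.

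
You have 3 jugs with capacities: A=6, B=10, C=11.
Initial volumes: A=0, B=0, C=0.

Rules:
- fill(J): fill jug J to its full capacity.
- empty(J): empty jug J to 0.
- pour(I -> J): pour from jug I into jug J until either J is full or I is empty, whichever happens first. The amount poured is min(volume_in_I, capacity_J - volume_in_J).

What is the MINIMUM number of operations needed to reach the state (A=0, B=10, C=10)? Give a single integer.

Answer: 3

Derivation:
BFS from (A=0, B=0, C=0). One shortest path:
  1. fill(B) -> (A=0 B=10 C=0)
  2. pour(B -> C) -> (A=0 B=0 C=10)
  3. fill(B) -> (A=0 B=10 C=10)
Reached target in 3 moves.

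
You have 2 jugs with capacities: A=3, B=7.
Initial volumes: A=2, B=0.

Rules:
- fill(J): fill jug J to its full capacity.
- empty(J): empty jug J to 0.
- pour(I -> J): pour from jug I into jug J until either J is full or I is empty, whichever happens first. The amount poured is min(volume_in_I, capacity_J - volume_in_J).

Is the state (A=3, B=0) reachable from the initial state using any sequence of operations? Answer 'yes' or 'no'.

Answer: yes

Derivation:
BFS from (A=2, B=0):
  1. fill(A) -> (A=3 B=0)
Target reached → yes.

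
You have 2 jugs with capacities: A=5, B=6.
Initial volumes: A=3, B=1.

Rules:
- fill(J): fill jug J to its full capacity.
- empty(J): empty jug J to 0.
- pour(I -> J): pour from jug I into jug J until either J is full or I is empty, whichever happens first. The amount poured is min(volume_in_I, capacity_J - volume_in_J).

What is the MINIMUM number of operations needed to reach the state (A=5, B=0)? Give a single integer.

Answer: 2

Derivation:
BFS from (A=3, B=1). One shortest path:
  1. fill(A) -> (A=5 B=1)
  2. empty(B) -> (A=5 B=0)
Reached target in 2 moves.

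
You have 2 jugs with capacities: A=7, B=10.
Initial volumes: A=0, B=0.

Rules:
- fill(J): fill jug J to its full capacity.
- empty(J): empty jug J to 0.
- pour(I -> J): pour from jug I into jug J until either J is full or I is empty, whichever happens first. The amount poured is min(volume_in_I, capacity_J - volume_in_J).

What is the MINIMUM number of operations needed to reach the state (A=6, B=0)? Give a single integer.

BFS from (A=0, B=0). One shortest path:
  1. fill(B) -> (A=0 B=10)
  2. pour(B -> A) -> (A=7 B=3)
  3. empty(A) -> (A=0 B=3)
  4. pour(B -> A) -> (A=3 B=0)
  5. fill(B) -> (A=3 B=10)
  6. pour(B -> A) -> (A=7 B=6)
  7. empty(A) -> (A=0 B=6)
  8. pour(B -> A) -> (A=6 B=0)
Reached target in 8 moves.

Answer: 8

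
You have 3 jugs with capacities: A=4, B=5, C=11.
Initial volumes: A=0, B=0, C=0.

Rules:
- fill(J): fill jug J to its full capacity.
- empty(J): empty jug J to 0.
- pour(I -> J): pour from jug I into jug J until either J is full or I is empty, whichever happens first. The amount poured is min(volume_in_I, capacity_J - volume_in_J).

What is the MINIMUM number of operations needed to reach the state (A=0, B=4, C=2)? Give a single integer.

BFS from (A=0, B=0, C=0). One shortest path:
  1. fill(C) -> (A=0 B=0 C=11)
  2. pour(C -> A) -> (A=4 B=0 C=7)
  3. pour(C -> B) -> (A=4 B=5 C=2)
  4. empty(B) -> (A=4 B=0 C=2)
  5. pour(A -> B) -> (A=0 B=4 C=2)
Reached target in 5 moves.

Answer: 5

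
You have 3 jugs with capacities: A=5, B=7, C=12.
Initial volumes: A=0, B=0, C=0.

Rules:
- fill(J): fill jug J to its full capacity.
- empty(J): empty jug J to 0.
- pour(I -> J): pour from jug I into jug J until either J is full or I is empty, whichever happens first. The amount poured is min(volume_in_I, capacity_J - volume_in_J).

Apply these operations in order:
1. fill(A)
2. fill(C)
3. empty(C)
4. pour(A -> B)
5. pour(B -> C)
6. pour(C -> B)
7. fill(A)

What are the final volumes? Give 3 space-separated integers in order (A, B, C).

Step 1: fill(A) -> (A=5 B=0 C=0)
Step 2: fill(C) -> (A=5 B=0 C=12)
Step 3: empty(C) -> (A=5 B=0 C=0)
Step 4: pour(A -> B) -> (A=0 B=5 C=0)
Step 5: pour(B -> C) -> (A=0 B=0 C=5)
Step 6: pour(C -> B) -> (A=0 B=5 C=0)
Step 7: fill(A) -> (A=5 B=5 C=0)

Answer: 5 5 0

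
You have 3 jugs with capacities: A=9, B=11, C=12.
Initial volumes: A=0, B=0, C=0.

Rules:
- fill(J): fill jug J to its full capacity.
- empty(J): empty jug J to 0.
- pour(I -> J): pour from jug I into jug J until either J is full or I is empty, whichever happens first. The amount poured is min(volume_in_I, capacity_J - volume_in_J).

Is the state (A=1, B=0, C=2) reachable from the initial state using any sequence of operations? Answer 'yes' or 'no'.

BFS from (A=0, B=0, C=0):
  1. fill(C) -> (A=0 B=0 C=12)
  2. pour(C -> B) -> (A=0 B=11 C=1)
  3. pour(B -> A) -> (A=9 B=2 C=1)
  4. empty(A) -> (A=0 B=2 C=1)
  5. pour(C -> A) -> (A=1 B=2 C=0)
  6. pour(B -> C) -> (A=1 B=0 C=2)
Target reached → yes.

Answer: yes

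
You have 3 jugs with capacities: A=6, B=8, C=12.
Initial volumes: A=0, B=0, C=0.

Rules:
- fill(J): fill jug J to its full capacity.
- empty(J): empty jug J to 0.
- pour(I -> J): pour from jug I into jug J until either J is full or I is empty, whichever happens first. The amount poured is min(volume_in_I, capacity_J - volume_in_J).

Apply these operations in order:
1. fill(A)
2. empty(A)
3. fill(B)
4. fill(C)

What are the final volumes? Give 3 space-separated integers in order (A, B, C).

Answer: 0 8 12

Derivation:
Step 1: fill(A) -> (A=6 B=0 C=0)
Step 2: empty(A) -> (A=0 B=0 C=0)
Step 3: fill(B) -> (A=0 B=8 C=0)
Step 4: fill(C) -> (A=0 B=8 C=12)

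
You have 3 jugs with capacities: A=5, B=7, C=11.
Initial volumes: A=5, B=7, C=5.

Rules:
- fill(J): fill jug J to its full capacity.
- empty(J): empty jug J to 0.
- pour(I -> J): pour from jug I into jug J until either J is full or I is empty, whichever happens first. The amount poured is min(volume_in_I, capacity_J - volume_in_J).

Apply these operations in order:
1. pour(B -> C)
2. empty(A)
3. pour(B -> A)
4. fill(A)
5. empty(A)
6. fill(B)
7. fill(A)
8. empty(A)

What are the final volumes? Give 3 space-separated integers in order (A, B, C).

Step 1: pour(B -> C) -> (A=5 B=1 C=11)
Step 2: empty(A) -> (A=0 B=1 C=11)
Step 3: pour(B -> A) -> (A=1 B=0 C=11)
Step 4: fill(A) -> (A=5 B=0 C=11)
Step 5: empty(A) -> (A=0 B=0 C=11)
Step 6: fill(B) -> (A=0 B=7 C=11)
Step 7: fill(A) -> (A=5 B=7 C=11)
Step 8: empty(A) -> (A=0 B=7 C=11)

Answer: 0 7 11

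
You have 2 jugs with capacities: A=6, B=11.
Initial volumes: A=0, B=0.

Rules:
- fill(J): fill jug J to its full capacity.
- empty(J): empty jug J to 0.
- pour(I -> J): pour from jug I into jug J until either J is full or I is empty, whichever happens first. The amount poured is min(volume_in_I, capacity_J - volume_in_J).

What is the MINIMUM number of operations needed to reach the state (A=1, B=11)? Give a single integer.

Answer: 4

Derivation:
BFS from (A=0, B=0). One shortest path:
  1. fill(A) -> (A=6 B=0)
  2. pour(A -> B) -> (A=0 B=6)
  3. fill(A) -> (A=6 B=6)
  4. pour(A -> B) -> (A=1 B=11)
Reached target in 4 moves.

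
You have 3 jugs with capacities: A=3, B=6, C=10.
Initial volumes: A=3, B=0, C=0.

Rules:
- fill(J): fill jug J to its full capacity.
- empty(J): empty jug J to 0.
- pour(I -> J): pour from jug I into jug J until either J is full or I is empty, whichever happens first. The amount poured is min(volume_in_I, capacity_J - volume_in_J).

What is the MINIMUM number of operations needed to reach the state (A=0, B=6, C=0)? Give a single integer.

Answer: 2

Derivation:
BFS from (A=3, B=0, C=0). One shortest path:
  1. empty(A) -> (A=0 B=0 C=0)
  2. fill(B) -> (A=0 B=6 C=0)
Reached target in 2 moves.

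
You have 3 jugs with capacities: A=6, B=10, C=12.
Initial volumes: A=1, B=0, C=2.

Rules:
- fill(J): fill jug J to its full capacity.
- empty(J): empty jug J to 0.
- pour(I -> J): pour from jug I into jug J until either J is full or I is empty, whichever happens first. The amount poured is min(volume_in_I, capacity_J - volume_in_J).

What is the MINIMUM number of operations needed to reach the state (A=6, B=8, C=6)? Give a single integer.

Answer: 5

Derivation:
BFS from (A=1, B=0, C=2). One shortest path:
  1. fill(A) -> (A=6 B=0 C=2)
  2. pour(A -> B) -> (A=0 B=6 C=2)
  3. pour(C -> B) -> (A=0 B=8 C=0)
  4. fill(C) -> (A=0 B=8 C=12)
  5. pour(C -> A) -> (A=6 B=8 C=6)
Reached target in 5 moves.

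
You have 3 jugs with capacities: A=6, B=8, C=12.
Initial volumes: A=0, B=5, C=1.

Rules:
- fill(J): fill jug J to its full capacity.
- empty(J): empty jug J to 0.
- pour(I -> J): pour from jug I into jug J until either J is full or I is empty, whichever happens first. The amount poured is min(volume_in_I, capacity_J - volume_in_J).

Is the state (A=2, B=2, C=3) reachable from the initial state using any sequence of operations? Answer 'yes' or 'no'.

Answer: no

Derivation:
BFS explored all 434 reachable states.
Reachable set includes: (0,0,0), (0,0,1), (0,0,2), (0,0,3), (0,0,4), (0,0,5), (0,0,6), (0,0,7), (0,0,8), (0,0,9), (0,0,10), (0,0,11) ...
Target (A=2, B=2, C=3) not in reachable set → no.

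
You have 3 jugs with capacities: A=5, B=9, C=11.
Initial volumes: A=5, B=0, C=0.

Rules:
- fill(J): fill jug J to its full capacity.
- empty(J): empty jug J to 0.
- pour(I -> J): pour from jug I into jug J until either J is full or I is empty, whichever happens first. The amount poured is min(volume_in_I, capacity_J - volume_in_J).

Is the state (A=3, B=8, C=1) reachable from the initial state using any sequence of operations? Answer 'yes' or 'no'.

BFS explored all 400 reachable states.
Reachable set includes: (0,0,0), (0,0,1), (0,0,2), (0,0,3), (0,0,4), (0,0,5), (0,0,6), (0,0,7), (0,0,8), (0,0,9), (0,0,10), (0,0,11) ...
Target (A=3, B=8, C=1) not in reachable set → no.

Answer: no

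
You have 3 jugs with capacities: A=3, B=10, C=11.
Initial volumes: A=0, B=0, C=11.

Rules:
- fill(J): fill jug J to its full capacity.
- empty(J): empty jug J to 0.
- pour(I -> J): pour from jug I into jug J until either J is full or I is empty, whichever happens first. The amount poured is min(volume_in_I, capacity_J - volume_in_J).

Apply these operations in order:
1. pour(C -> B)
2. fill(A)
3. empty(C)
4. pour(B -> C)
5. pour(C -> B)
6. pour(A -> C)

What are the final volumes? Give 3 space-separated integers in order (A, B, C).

Step 1: pour(C -> B) -> (A=0 B=10 C=1)
Step 2: fill(A) -> (A=3 B=10 C=1)
Step 3: empty(C) -> (A=3 B=10 C=0)
Step 4: pour(B -> C) -> (A=3 B=0 C=10)
Step 5: pour(C -> B) -> (A=3 B=10 C=0)
Step 6: pour(A -> C) -> (A=0 B=10 C=3)

Answer: 0 10 3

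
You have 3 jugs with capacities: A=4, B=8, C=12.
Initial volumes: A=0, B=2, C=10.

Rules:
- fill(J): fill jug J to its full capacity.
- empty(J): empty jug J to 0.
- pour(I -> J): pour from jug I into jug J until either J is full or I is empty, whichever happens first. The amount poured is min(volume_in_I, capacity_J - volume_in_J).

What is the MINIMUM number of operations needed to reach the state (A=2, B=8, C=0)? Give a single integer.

BFS from (A=0, B=2, C=10). One shortest path:
  1. empty(B) -> (A=0 B=0 C=10)
  2. pour(C -> B) -> (A=0 B=8 C=2)
  3. pour(C -> A) -> (A=2 B=8 C=0)
Reached target in 3 moves.

Answer: 3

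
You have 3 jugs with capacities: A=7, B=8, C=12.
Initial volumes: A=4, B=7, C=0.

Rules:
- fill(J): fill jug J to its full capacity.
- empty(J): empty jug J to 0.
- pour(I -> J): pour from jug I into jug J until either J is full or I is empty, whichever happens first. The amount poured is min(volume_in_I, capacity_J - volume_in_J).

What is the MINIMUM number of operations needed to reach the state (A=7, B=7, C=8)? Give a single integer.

BFS from (A=4, B=7, C=0). One shortest path:
  1. fill(A) -> (A=7 B=7 C=0)
  2. fill(B) -> (A=7 B=8 C=0)
  3. pour(B -> C) -> (A=7 B=0 C=8)
  4. pour(A -> B) -> (A=0 B=7 C=8)
  5. fill(A) -> (A=7 B=7 C=8)
Reached target in 5 moves.

Answer: 5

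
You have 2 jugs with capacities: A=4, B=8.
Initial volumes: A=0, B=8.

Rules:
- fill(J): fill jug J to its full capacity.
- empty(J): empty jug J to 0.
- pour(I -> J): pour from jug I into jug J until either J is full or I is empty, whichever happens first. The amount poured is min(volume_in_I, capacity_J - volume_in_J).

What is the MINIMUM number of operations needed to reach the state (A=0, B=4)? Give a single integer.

Answer: 2

Derivation:
BFS from (A=0, B=8). One shortest path:
  1. pour(B -> A) -> (A=4 B=4)
  2. empty(A) -> (A=0 B=4)
Reached target in 2 moves.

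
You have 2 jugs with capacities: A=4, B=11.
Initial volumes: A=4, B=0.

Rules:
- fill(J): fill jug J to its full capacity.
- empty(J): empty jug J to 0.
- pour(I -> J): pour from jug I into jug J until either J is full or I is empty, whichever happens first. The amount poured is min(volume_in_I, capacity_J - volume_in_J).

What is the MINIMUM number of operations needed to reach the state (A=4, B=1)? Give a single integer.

BFS from (A=4, B=0). One shortest path:
  1. pour(A -> B) -> (A=0 B=4)
  2. fill(A) -> (A=4 B=4)
  3. pour(A -> B) -> (A=0 B=8)
  4. fill(A) -> (A=4 B=8)
  5. pour(A -> B) -> (A=1 B=11)
  6. empty(B) -> (A=1 B=0)
  7. pour(A -> B) -> (A=0 B=1)
  8. fill(A) -> (A=4 B=1)
Reached target in 8 moves.

Answer: 8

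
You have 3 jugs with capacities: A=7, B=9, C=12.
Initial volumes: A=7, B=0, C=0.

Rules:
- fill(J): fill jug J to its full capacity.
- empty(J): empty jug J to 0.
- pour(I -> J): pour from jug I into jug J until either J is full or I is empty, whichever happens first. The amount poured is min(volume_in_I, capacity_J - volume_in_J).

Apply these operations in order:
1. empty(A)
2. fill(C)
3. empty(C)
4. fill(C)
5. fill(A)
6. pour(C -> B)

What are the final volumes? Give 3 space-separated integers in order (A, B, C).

Answer: 7 9 3

Derivation:
Step 1: empty(A) -> (A=0 B=0 C=0)
Step 2: fill(C) -> (A=0 B=0 C=12)
Step 3: empty(C) -> (A=0 B=0 C=0)
Step 4: fill(C) -> (A=0 B=0 C=12)
Step 5: fill(A) -> (A=7 B=0 C=12)
Step 6: pour(C -> B) -> (A=7 B=9 C=3)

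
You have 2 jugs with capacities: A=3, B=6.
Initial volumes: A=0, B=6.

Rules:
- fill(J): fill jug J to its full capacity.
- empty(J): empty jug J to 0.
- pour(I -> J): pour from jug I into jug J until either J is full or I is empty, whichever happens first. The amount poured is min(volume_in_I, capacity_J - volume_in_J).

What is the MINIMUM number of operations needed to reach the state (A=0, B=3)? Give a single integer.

Answer: 2

Derivation:
BFS from (A=0, B=6). One shortest path:
  1. pour(B -> A) -> (A=3 B=3)
  2. empty(A) -> (A=0 B=3)
Reached target in 2 moves.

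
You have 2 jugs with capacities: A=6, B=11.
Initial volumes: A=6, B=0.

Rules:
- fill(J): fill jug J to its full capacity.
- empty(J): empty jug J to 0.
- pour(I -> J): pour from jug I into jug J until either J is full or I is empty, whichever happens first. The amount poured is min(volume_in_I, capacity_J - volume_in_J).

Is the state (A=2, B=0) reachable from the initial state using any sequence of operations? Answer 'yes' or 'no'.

BFS from (A=6, B=0):
  1. pour(A -> B) -> (A=0 B=6)
  2. fill(A) -> (A=6 B=6)
  3. pour(A -> B) -> (A=1 B=11)
  4. empty(B) -> (A=1 B=0)
  5. pour(A -> B) -> (A=0 B=1)
  6. fill(A) -> (A=6 B=1)
  7. pour(A -> B) -> (A=0 B=7)
  8. fill(A) -> (A=6 B=7)
  9. pour(A -> B) -> (A=2 B=11)
  10. empty(B) -> (A=2 B=0)
Target reached → yes.

Answer: yes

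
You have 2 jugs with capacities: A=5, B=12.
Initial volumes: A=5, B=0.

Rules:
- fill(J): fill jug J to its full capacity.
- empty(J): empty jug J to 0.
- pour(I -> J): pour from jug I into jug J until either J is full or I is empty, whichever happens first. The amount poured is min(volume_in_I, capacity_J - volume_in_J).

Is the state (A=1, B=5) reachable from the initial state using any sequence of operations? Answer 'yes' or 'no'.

Answer: no

Derivation:
BFS explored all 34 reachable states.
Reachable set includes: (0,0), (0,1), (0,2), (0,3), (0,4), (0,5), (0,6), (0,7), (0,8), (0,9), (0,10), (0,11) ...
Target (A=1, B=5) not in reachable set → no.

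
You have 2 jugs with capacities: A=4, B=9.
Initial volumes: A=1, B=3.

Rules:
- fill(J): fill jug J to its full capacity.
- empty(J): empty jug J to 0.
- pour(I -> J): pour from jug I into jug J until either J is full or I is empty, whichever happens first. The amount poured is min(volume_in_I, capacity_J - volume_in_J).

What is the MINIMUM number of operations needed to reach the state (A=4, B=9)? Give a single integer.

BFS from (A=1, B=3). One shortest path:
  1. fill(A) -> (A=4 B=3)
  2. fill(B) -> (A=4 B=9)
Reached target in 2 moves.

Answer: 2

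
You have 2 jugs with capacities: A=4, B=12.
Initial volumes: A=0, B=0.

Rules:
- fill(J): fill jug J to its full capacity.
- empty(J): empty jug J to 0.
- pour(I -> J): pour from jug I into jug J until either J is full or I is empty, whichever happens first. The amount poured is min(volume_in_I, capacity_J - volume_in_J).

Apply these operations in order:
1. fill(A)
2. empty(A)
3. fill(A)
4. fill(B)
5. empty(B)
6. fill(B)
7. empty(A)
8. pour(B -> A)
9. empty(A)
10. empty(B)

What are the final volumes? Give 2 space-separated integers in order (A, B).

Answer: 0 0

Derivation:
Step 1: fill(A) -> (A=4 B=0)
Step 2: empty(A) -> (A=0 B=0)
Step 3: fill(A) -> (A=4 B=0)
Step 4: fill(B) -> (A=4 B=12)
Step 5: empty(B) -> (A=4 B=0)
Step 6: fill(B) -> (A=4 B=12)
Step 7: empty(A) -> (A=0 B=12)
Step 8: pour(B -> A) -> (A=4 B=8)
Step 9: empty(A) -> (A=0 B=8)
Step 10: empty(B) -> (A=0 B=0)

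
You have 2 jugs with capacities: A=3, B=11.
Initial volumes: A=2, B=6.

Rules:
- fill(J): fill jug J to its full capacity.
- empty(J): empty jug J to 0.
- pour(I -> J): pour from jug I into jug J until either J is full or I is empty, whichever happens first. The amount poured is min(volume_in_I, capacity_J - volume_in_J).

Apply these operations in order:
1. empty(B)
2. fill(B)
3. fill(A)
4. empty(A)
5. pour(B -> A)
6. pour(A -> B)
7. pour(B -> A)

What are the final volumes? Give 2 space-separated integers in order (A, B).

Step 1: empty(B) -> (A=2 B=0)
Step 2: fill(B) -> (A=2 B=11)
Step 3: fill(A) -> (A=3 B=11)
Step 4: empty(A) -> (A=0 B=11)
Step 5: pour(B -> A) -> (A=3 B=8)
Step 6: pour(A -> B) -> (A=0 B=11)
Step 7: pour(B -> A) -> (A=3 B=8)

Answer: 3 8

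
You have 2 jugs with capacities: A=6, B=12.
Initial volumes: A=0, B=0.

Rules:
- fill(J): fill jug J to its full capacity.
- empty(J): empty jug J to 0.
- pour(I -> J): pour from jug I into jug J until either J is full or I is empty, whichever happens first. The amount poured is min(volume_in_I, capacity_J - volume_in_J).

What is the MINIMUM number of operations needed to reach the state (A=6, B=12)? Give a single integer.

BFS from (A=0, B=0). One shortest path:
  1. fill(A) -> (A=6 B=0)
  2. fill(B) -> (A=6 B=12)
Reached target in 2 moves.

Answer: 2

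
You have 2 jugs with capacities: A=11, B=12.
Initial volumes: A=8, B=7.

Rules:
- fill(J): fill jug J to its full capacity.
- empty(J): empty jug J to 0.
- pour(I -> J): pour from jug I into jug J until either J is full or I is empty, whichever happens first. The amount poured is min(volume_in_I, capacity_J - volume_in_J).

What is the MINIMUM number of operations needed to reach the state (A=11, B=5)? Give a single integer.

BFS from (A=8, B=7). One shortest path:
  1. pour(B -> A) -> (A=11 B=4)
  2. empty(A) -> (A=0 B=4)
  3. pour(B -> A) -> (A=4 B=0)
  4. fill(B) -> (A=4 B=12)
  5. pour(B -> A) -> (A=11 B=5)
Reached target in 5 moves.

Answer: 5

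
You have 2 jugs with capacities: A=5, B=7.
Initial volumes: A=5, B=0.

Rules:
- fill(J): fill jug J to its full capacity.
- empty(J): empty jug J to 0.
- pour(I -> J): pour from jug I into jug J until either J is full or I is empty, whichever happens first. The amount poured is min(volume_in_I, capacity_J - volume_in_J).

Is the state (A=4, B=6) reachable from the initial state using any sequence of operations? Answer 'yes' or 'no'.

Answer: no

Derivation:
BFS explored all 24 reachable states.
Reachable set includes: (0,0), (0,1), (0,2), (0,3), (0,4), (0,5), (0,6), (0,7), (1,0), (1,7), (2,0), (2,7) ...
Target (A=4, B=6) not in reachable set → no.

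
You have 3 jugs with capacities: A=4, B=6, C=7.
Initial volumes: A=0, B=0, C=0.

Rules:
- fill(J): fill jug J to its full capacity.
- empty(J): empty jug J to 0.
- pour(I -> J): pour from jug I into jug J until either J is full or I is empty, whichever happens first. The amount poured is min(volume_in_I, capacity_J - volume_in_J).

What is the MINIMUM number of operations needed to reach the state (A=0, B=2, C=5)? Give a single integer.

BFS from (A=0, B=0, C=0). One shortest path:
  1. fill(C) -> (A=0 B=0 C=7)
  2. pour(C -> B) -> (A=0 B=6 C=1)
  3. pour(B -> A) -> (A=4 B=2 C=1)
  4. pour(A -> C) -> (A=0 B=2 C=5)
Reached target in 4 moves.

Answer: 4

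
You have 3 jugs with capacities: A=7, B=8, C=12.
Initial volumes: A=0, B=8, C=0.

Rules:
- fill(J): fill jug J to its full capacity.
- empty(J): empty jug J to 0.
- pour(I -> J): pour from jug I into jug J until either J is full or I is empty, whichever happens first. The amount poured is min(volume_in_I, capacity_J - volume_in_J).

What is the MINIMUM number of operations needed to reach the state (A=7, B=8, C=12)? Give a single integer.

BFS from (A=0, B=8, C=0). One shortest path:
  1. fill(A) -> (A=7 B=8 C=0)
  2. fill(C) -> (A=7 B=8 C=12)
Reached target in 2 moves.

Answer: 2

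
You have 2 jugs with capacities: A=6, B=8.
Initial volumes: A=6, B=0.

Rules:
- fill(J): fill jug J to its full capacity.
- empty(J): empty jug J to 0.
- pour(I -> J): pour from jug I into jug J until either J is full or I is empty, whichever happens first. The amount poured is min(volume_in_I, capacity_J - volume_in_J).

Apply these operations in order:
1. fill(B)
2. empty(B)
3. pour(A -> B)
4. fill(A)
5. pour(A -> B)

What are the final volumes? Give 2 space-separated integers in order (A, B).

Step 1: fill(B) -> (A=6 B=8)
Step 2: empty(B) -> (A=6 B=0)
Step 3: pour(A -> B) -> (A=0 B=6)
Step 4: fill(A) -> (A=6 B=6)
Step 5: pour(A -> B) -> (A=4 B=8)

Answer: 4 8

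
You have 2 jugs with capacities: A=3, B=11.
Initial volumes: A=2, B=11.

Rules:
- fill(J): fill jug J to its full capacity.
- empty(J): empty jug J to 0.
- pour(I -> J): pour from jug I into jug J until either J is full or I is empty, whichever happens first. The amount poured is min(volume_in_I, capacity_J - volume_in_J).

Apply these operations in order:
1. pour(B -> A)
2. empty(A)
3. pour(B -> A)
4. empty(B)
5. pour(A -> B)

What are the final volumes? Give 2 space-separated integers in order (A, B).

Answer: 0 3

Derivation:
Step 1: pour(B -> A) -> (A=3 B=10)
Step 2: empty(A) -> (A=0 B=10)
Step 3: pour(B -> A) -> (A=3 B=7)
Step 4: empty(B) -> (A=3 B=0)
Step 5: pour(A -> B) -> (A=0 B=3)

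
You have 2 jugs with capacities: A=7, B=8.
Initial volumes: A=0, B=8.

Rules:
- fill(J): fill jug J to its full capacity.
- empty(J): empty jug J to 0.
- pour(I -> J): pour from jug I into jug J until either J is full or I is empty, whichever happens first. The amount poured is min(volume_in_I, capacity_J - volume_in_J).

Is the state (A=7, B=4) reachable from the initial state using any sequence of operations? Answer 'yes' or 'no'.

Answer: yes

Derivation:
BFS from (A=0, B=8):
  1. pour(B -> A) -> (A=7 B=1)
  2. empty(A) -> (A=0 B=1)
  3. pour(B -> A) -> (A=1 B=0)
  4. fill(B) -> (A=1 B=8)
  5. pour(B -> A) -> (A=7 B=2)
  6. empty(A) -> (A=0 B=2)
  7. pour(B -> A) -> (A=2 B=0)
  8. fill(B) -> (A=2 B=8)
  9. pour(B -> A) -> (A=7 B=3)
  10. empty(A) -> (A=0 B=3)
  11. pour(B -> A) -> (A=3 B=0)
  12. fill(B) -> (A=3 B=8)
  13. pour(B -> A) -> (A=7 B=4)
Target reached → yes.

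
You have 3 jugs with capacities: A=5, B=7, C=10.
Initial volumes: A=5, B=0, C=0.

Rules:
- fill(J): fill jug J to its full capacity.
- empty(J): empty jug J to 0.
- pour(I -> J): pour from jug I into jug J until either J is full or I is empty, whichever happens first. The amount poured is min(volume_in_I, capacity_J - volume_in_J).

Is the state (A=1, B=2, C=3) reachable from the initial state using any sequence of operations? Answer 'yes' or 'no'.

Answer: no

Derivation:
BFS explored all 312 reachable states.
Reachable set includes: (0,0,0), (0,0,1), (0,0,2), (0,0,3), (0,0,4), (0,0,5), (0,0,6), (0,0,7), (0,0,8), (0,0,9), (0,0,10), (0,1,0) ...
Target (A=1, B=2, C=3) not in reachable set → no.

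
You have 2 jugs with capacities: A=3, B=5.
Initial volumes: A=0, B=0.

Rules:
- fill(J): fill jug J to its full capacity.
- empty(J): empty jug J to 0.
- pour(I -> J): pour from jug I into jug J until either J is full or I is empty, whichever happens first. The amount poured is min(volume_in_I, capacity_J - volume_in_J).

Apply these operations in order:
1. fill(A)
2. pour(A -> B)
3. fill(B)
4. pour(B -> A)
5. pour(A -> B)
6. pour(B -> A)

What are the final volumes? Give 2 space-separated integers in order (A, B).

Answer: 3 2

Derivation:
Step 1: fill(A) -> (A=3 B=0)
Step 2: pour(A -> B) -> (A=0 B=3)
Step 3: fill(B) -> (A=0 B=5)
Step 4: pour(B -> A) -> (A=3 B=2)
Step 5: pour(A -> B) -> (A=0 B=5)
Step 6: pour(B -> A) -> (A=3 B=2)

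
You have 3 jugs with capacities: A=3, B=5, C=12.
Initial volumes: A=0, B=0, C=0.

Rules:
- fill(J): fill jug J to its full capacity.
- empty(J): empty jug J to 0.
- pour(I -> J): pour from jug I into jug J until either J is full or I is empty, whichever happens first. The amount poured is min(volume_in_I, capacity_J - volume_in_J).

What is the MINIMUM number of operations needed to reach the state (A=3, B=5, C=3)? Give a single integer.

BFS from (A=0, B=0, C=0). One shortest path:
  1. fill(A) -> (A=3 B=0 C=0)
  2. fill(B) -> (A=3 B=5 C=0)
  3. pour(A -> C) -> (A=0 B=5 C=3)
  4. fill(A) -> (A=3 B=5 C=3)
Reached target in 4 moves.

Answer: 4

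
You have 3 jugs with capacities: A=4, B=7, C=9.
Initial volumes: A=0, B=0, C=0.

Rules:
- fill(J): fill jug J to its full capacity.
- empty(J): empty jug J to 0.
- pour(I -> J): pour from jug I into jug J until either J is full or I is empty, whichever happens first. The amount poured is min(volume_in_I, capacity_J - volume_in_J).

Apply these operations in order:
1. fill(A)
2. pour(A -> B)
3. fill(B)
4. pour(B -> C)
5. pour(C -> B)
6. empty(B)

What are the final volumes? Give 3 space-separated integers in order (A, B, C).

Answer: 0 0 0

Derivation:
Step 1: fill(A) -> (A=4 B=0 C=0)
Step 2: pour(A -> B) -> (A=0 B=4 C=0)
Step 3: fill(B) -> (A=0 B=7 C=0)
Step 4: pour(B -> C) -> (A=0 B=0 C=7)
Step 5: pour(C -> B) -> (A=0 B=7 C=0)
Step 6: empty(B) -> (A=0 B=0 C=0)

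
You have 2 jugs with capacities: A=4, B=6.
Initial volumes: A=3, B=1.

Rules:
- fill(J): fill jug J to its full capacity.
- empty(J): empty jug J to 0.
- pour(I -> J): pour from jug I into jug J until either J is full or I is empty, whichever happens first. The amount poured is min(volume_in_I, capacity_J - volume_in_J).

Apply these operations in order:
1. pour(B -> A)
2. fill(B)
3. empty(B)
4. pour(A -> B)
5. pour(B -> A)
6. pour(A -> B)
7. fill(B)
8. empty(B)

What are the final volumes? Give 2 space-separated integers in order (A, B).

Step 1: pour(B -> A) -> (A=4 B=0)
Step 2: fill(B) -> (A=4 B=6)
Step 3: empty(B) -> (A=4 B=0)
Step 4: pour(A -> B) -> (A=0 B=4)
Step 5: pour(B -> A) -> (A=4 B=0)
Step 6: pour(A -> B) -> (A=0 B=4)
Step 7: fill(B) -> (A=0 B=6)
Step 8: empty(B) -> (A=0 B=0)

Answer: 0 0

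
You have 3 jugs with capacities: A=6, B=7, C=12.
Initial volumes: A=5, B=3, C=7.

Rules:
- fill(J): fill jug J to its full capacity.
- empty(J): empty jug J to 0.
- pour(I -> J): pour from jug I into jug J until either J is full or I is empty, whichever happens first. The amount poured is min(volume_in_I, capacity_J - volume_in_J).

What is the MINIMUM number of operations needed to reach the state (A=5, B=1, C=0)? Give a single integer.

BFS from (A=5, B=3, C=7). One shortest path:
  1. fill(B) -> (A=5 B=7 C=7)
  2. empty(C) -> (A=5 B=7 C=0)
  3. pour(A -> C) -> (A=0 B=7 C=5)
  4. pour(B -> A) -> (A=6 B=1 C=5)
  5. empty(A) -> (A=0 B=1 C=5)
  6. pour(C -> A) -> (A=5 B=1 C=0)
Reached target in 6 moves.

Answer: 6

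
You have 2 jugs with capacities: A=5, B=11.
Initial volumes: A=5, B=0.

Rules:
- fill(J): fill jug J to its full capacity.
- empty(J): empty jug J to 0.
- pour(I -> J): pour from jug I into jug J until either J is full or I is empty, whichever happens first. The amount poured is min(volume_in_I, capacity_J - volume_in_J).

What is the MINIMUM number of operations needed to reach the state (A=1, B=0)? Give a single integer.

Answer: 7

Derivation:
BFS from (A=5, B=0). One shortest path:
  1. empty(A) -> (A=0 B=0)
  2. fill(B) -> (A=0 B=11)
  3. pour(B -> A) -> (A=5 B=6)
  4. empty(A) -> (A=0 B=6)
  5. pour(B -> A) -> (A=5 B=1)
  6. empty(A) -> (A=0 B=1)
  7. pour(B -> A) -> (A=1 B=0)
Reached target in 7 moves.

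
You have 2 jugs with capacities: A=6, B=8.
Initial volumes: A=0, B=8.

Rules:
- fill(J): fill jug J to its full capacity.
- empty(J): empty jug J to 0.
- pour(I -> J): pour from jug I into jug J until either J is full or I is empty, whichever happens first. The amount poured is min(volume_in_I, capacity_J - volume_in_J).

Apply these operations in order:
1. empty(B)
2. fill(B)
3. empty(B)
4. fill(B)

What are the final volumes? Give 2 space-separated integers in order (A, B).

Answer: 0 8

Derivation:
Step 1: empty(B) -> (A=0 B=0)
Step 2: fill(B) -> (A=0 B=8)
Step 3: empty(B) -> (A=0 B=0)
Step 4: fill(B) -> (A=0 B=8)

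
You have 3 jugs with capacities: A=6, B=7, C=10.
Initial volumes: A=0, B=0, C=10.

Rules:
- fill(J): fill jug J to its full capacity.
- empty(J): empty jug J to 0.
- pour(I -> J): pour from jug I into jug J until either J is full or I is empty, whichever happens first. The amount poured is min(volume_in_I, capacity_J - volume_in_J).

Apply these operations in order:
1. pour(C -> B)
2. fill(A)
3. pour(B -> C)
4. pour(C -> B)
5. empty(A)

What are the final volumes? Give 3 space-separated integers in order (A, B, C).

Answer: 0 7 3

Derivation:
Step 1: pour(C -> B) -> (A=0 B=7 C=3)
Step 2: fill(A) -> (A=6 B=7 C=3)
Step 3: pour(B -> C) -> (A=6 B=0 C=10)
Step 4: pour(C -> B) -> (A=6 B=7 C=3)
Step 5: empty(A) -> (A=0 B=7 C=3)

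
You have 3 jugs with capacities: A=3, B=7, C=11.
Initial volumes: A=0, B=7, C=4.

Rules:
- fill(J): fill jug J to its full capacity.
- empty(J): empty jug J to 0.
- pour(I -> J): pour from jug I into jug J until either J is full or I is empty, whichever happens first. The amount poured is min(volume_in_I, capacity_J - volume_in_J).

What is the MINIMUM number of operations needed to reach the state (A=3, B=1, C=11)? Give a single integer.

BFS from (A=0, B=7, C=4). One shortest path:
  1. empty(B) -> (A=0 B=0 C=4)
  2. pour(C -> A) -> (A=3 B=0 C=1)
  3. pour(C -> B) -> (A=3 B=1 C=0)
  4. fill(C) -> (A=3 B=1 C=11)
Reached target in 4 moves.

Answer: 4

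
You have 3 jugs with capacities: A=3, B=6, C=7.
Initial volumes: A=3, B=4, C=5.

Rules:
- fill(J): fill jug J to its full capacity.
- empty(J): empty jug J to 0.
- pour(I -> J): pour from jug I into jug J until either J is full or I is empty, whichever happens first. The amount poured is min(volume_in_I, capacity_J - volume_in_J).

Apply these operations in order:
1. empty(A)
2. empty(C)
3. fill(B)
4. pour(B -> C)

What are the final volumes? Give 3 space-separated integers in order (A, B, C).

Answer: 0 0 6

Derivation:
Step 1: empty(A) -> (A=0 B=4 C=5)
Step 2: empty(C) -> (A=0 B=4 C=0)
Step 3: fill(B) -> (A=0 B=6 C=0)
Step 4: pour(B -> C) -> (A=0 B=0 C=6)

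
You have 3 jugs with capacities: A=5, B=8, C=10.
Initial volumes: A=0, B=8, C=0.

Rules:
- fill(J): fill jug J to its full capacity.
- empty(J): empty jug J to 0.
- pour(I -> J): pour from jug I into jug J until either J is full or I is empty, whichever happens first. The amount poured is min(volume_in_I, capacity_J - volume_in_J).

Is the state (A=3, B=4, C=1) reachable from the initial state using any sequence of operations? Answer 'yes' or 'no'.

Answer: no

Derivation:
BFS explored all 342 reachable states.
Reachable set includes: (0,0,0), (0,0,1), (0,0,2), (0,0,3), (0,0,4), (0,0,5), (0,0,6), (0,0,7), (0,0,8), (0,0,9), (0,0,10), (0,1,0) ...
Target (A=3, B=4, C=1) not in reachable set → no.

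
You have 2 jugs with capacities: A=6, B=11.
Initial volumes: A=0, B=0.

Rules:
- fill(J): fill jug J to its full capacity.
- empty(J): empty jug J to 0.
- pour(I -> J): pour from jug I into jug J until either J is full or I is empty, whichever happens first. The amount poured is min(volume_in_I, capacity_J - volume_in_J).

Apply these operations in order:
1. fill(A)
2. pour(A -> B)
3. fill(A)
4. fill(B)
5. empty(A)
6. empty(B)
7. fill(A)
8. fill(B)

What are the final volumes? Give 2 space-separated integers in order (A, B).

Answer: 6 11

Derivation:
Step 1: fill(A) -> (A=6 B=0)
Step 2: pour(A -> B) -> (A=0 B=6)
Step 3: fill(A) -> (A=6 B=6)
Step 4: fill(B) -> (A=6 B=11)
Step 5: empty(A) -> (A=0 B=11)
Step 6: empty(B) -> (A=0 B=0)
Step 7: fill(A) -> (A=6 B=0)
Step 8: fill(B) -> (A=6 B=11)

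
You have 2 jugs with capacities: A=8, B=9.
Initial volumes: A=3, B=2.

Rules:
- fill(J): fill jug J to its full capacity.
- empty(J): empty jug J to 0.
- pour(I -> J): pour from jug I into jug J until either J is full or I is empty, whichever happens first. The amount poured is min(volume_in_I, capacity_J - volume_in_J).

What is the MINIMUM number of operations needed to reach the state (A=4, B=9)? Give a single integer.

Answer: 3

Derivation:
BFS from (A=3, B=2). One shortest path:
  1. pour(A -> B) -> (A=0 B=5)
  2. fill(A) -> (A=8 B=5)
  3. pour(A -> B) -> (A=4 B=9)
Reached target in 3 moves.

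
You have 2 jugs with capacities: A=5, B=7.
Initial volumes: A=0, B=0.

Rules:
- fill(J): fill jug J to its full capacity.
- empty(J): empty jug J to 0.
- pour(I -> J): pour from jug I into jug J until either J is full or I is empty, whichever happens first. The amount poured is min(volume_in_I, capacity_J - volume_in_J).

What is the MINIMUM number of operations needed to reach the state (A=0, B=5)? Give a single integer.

BFS from (A=0, B=0). One shortest path:
  1. fill(A) -> (A=5 B=0)
  2. pour(A -> B) -> (A=0 B=5)
Reached target in 2 moves.

Answer: 2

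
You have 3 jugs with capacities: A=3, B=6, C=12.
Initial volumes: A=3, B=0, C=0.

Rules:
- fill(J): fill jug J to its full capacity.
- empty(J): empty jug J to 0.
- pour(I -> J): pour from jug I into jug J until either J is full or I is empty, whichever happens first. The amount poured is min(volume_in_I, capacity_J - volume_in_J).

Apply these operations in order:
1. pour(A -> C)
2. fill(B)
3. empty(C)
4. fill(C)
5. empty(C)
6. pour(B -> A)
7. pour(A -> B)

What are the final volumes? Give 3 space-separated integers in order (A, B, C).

Step 1: pour(A -> C) -> (A=0 B=0 C=3)
Step 2: fill(B) -> (A=0 B=6 C=3)
Step 3: empty(C) -> (A=0 B=6 C=0)
Step 4: fill(C) -> (A=0 B=6 C=12)
Step 5: empty(C) -> (A=0 B=6 C=0)
Step 6: pour(B -> A) -> (A=3 B=3 C=0)
Step 7: pour(A -> B) -> (A=0 B=6 C=0)

Answer: 0 6 0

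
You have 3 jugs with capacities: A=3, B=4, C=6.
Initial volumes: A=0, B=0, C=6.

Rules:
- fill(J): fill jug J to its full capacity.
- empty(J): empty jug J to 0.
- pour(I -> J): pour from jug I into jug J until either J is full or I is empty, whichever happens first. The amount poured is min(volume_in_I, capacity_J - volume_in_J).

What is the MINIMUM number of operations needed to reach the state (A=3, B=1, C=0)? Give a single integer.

BFS from (A=0, B=0, C=6). One shortest path:
  1. fill(B) -> (A=0 B=4 C=6)
  2. empty(C) -> (A=0 B=4 C=0)
  3. pour(B -> A) -> (A=3 B=1 C=0)
Reached target in 3 moves.

Answer: 3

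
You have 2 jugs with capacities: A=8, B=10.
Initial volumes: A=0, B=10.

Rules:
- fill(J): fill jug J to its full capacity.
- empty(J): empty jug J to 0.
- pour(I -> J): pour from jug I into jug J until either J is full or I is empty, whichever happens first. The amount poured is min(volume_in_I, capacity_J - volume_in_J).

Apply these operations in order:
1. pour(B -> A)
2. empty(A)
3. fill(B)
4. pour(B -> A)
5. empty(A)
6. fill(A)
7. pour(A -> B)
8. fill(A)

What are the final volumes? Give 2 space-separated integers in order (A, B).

Answer: 8 10

Derivation:
Step 1: pour(B -> A) -> (A=8 B=2)
Step 2: empty(A) -> (A=0 B=2)
Step 3: fill(B) -> (A=0 B=10)
Step 4: pour(B -> A) -> (A=8 B=2)
Step 5: empty(A) -> (A=0 B=2)
Step 6: fill(A) -> (A=8 B=2)
Step 7: pour(A -> B) -> (A=0 B=10)
Step 8: fill(A) -> (A=8 B=10)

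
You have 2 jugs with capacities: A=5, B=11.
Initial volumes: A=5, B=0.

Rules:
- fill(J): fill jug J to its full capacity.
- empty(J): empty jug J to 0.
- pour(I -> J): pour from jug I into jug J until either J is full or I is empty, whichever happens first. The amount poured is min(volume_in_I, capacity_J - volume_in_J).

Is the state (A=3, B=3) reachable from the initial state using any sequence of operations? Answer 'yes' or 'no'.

BFS explored all 32 reachable states.
Reachable set includes: (0,0), (0,1), (0,2), (0,3), (0,4), (0,5), (0,6), (0,7), (0,8), (0,9), (0,10), (0,11) ...
Target (A=3, B=3) not in reachable set → no.

Answer: no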